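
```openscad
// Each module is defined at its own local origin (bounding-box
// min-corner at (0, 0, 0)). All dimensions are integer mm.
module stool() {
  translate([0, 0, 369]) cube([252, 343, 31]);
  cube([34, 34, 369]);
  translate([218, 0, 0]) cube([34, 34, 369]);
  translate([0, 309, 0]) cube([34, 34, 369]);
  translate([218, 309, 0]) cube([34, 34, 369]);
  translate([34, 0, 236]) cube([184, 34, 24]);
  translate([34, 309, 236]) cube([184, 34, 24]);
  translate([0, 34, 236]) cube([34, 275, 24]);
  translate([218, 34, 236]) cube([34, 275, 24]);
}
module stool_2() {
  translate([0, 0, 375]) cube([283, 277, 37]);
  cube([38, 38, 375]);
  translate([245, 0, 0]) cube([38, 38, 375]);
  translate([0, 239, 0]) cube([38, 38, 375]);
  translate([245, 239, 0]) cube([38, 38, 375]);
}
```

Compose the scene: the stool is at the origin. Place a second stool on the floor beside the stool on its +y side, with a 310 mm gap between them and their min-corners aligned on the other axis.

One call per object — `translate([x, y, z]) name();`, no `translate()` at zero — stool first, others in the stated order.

stool();
translate([0, 653, 0]) stool_2();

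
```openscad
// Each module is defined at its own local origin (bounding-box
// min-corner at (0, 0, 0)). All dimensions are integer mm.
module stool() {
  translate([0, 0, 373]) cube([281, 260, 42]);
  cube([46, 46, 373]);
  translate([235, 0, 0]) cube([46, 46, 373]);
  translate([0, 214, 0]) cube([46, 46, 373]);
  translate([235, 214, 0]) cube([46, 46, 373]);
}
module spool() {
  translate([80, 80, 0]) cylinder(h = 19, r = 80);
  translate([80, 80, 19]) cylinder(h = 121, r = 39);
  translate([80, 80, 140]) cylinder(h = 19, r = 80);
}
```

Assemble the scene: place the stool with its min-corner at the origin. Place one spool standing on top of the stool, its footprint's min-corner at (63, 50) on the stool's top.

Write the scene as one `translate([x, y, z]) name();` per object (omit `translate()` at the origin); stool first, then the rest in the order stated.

stool();
translate([63, 50, 415]) spool();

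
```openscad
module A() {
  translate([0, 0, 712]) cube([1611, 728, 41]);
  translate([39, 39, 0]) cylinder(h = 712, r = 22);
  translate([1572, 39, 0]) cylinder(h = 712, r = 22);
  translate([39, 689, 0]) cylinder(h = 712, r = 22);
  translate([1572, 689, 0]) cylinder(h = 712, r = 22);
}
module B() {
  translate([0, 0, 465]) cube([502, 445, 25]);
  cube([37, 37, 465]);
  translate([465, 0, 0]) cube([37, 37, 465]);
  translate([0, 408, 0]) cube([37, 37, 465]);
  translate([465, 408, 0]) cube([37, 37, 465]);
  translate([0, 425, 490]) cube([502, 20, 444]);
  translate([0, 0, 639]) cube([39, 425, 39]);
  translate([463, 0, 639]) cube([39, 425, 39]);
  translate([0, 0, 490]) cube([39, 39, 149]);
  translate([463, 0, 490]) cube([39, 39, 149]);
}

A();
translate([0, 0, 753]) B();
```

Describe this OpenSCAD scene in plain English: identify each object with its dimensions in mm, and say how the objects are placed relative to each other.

A is a table with a 1611×728 mm rectangular top, 41 mm thick, top surface at z = 753 mm, supported by four round legs of 44 mm diameter, each leg's bounding box inset 17 mm from the nearest pair of top edges, running from the floor.

B is a chair. The seat is a 502×445×25 mm slab with its top at z = 490 mm, on four 37×37 mm corner legs (flush with the seat edges, standing on z = 0). A flat backrest 20 mm thick, 444 mm tall, spans the full seat width and rises from the seat top along its +y edge, rear face flush with the rear of the seat. Two armrests of 39×39 mm section run along each side from the seat's front edge to the front of the backrest, top faces 188 mm above the seat top and outer faces flush with the seat's x-edges; a 39×39 mm post under the front of each armrest stands on the seat at the front corner.

The chair is on top of the table.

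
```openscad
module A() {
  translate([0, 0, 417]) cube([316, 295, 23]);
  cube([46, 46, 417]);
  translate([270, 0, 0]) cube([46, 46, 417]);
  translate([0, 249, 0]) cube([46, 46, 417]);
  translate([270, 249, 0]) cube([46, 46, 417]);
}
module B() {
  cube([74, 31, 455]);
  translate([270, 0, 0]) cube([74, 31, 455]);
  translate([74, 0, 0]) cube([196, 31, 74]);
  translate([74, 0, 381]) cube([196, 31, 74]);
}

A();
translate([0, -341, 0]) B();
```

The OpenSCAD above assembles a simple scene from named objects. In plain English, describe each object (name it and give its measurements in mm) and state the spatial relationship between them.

A is a four-legged stool. The seat is a 316×295×23 mm slab whose top surface is at z = 440 mm; four square legs, each 46×46 mm in cross-section, run from the floor (z = 0) to the underside of the seat, each flush with a corner of the seat.

B is a picture frame with a 196×307 mm rectangular opening (x by z) and a uniform 74 mm border on every side. Frame depth is 31 mm along y. It is built from two vertical stiles running the full outside height and two horizontal rails spanning the gap between the stiles.

The picture frame is on the floor beside the stool on its −y side.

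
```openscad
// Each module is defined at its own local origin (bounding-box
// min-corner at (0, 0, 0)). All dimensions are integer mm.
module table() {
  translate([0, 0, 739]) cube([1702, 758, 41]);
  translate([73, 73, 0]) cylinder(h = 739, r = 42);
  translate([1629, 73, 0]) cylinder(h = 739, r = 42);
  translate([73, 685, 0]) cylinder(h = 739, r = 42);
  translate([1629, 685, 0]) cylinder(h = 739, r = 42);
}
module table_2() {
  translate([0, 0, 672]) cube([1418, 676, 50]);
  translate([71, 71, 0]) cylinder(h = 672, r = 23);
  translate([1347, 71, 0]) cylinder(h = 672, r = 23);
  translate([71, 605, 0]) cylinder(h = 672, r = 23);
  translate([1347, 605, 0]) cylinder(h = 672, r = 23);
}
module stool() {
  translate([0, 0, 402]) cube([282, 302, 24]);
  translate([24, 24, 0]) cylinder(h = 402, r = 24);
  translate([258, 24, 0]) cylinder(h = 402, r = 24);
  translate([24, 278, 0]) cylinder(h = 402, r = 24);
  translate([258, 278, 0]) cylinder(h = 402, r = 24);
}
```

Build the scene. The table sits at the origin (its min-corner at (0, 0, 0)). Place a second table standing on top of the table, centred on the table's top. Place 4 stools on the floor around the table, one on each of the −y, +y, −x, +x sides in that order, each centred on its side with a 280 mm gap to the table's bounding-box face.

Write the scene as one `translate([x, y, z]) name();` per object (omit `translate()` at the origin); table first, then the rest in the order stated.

table();
translate([142, 41, 780]) table_2();
translate([710, -582, 0]) stool();
translate([710, 1038, 0]) stool();
translate([-562, 228, 0]) stool();
translate([1982, 228, 0]) stool();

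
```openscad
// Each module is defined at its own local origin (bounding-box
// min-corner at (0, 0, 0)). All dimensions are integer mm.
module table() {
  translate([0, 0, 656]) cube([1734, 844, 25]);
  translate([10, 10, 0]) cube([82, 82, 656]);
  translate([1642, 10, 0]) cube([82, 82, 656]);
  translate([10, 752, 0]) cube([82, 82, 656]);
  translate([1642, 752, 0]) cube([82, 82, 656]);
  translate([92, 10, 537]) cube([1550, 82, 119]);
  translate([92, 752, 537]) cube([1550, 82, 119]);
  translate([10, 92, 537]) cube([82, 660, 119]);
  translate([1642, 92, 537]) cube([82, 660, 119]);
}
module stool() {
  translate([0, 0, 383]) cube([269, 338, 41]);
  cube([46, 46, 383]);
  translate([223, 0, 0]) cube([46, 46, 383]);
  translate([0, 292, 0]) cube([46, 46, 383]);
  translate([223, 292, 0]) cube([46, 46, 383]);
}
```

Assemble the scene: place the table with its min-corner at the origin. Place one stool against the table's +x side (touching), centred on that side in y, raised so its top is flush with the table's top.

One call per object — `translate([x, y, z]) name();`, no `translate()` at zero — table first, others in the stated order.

table();
translate([1734, 253, 257]) stool();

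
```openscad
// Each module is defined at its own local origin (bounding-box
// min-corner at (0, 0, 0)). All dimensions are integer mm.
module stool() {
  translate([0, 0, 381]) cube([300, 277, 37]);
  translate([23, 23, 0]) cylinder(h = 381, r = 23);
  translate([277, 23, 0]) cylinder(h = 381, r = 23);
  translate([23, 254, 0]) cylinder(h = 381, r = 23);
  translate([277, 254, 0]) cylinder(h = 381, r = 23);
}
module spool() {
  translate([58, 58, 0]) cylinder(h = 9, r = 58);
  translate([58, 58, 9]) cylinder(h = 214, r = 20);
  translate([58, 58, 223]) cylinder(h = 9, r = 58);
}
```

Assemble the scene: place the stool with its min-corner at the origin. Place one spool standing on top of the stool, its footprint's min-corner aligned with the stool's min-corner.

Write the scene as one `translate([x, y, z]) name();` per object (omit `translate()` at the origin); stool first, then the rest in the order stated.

stool();
translate([0, 0, 418]) spool();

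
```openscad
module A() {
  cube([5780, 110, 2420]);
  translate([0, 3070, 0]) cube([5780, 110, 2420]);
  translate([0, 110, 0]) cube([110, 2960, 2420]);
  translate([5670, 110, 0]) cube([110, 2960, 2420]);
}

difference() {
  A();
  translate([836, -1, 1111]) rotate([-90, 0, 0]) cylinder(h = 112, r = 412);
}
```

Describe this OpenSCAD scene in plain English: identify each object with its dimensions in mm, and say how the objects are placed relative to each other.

A is the wall frame of a small rectangular building: four walls, each 2420 mm tall and 110 mm thick, enclosing a footprint 5780 mm (x) by 3180 mm (y) outside-to-outside, with no floor or roof. The front and back walls (the −y and +y sides) span the full width; the two side walls fit between them.

The house frame has a circular hole of radius 412 mm through its front wall, centred at (x = 836, z = 1111).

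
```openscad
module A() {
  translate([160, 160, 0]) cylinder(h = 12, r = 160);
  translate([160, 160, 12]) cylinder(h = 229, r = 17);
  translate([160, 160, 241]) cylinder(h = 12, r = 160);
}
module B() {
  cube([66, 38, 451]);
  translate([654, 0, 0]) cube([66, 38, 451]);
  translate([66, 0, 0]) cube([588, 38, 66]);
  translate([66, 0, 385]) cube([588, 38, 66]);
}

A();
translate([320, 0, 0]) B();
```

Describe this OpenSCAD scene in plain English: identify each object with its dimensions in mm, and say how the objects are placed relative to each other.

A is a spool: two coaxial disc flanges of radius 160 mm and thickness 12 mm, joined by a core cylinder of radius 17 mm and height 229 mm. The lower flange rests on z = 0 and the three cylinders share a vertical axis.

B is a rectangular picture frame lying in the x–z plane (depth along y). The opening is 588 mm wide (x) by 319 mm tall (z), surrounded by a border 66 mm wide on all four sides. The frame is 38 mm deep and is made of two full-height vertical stiles with two horizontal rails fitted between them.

The picture frame is against the spool's +x side, with their −y faces flush.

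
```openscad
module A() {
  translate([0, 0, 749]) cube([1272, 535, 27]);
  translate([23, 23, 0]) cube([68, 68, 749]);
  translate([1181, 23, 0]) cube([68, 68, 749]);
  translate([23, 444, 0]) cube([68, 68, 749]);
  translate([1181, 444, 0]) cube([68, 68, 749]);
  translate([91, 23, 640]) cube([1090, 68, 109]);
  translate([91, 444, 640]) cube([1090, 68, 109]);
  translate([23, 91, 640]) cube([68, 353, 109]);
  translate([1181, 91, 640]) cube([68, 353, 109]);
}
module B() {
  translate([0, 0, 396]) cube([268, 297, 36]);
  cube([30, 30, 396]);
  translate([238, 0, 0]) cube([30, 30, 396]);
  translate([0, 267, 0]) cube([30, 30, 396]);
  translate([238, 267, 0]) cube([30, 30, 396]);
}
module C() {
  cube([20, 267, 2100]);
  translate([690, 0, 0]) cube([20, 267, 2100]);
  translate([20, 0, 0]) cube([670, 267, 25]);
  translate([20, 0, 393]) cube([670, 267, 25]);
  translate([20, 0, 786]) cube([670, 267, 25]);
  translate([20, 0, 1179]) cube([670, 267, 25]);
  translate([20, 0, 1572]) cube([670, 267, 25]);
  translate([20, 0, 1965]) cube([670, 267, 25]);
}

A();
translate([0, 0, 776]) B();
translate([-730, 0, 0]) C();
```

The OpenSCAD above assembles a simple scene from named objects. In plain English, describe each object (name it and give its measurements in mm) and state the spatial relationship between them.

A is a table: top 1272 mm (x) × 535 mm (y), 27 mm thick, upper face at z = 776 mm, on four 68×68 mm square legs, each inset 23 mm from the nearest pair of top edges, running from z = 0 to the bottom of the top. Four apron rails, 68 mm thick and 109 mm tall, run between adjacent legs with their top edges flush with the underside of the top and their outer faces flush with the legs' outer faces.

B is a four-legged stool. The seat is a 268×297×36 mm slab whose top surface is at z = 432 mm; four square legs, each 30×30 mm in cross-section, run from the floor (z = 0) to the underside of the seat, each flush with a corner of the seat.

C is a bookshelf 710 mm wide overall, 267 mm deep and 2100 mm tall. The two sides are 20 mm thick vertical panels. 6 horizontal shelves of 25 mm thickness span between the inner faces of the sides; the lowest shelf sits on the floor and shelves are stacked with a clear vertical gap of 368 mm between each pair.

The stool is on top of the table. The bookshelf is on the floor beside the table on its −x side.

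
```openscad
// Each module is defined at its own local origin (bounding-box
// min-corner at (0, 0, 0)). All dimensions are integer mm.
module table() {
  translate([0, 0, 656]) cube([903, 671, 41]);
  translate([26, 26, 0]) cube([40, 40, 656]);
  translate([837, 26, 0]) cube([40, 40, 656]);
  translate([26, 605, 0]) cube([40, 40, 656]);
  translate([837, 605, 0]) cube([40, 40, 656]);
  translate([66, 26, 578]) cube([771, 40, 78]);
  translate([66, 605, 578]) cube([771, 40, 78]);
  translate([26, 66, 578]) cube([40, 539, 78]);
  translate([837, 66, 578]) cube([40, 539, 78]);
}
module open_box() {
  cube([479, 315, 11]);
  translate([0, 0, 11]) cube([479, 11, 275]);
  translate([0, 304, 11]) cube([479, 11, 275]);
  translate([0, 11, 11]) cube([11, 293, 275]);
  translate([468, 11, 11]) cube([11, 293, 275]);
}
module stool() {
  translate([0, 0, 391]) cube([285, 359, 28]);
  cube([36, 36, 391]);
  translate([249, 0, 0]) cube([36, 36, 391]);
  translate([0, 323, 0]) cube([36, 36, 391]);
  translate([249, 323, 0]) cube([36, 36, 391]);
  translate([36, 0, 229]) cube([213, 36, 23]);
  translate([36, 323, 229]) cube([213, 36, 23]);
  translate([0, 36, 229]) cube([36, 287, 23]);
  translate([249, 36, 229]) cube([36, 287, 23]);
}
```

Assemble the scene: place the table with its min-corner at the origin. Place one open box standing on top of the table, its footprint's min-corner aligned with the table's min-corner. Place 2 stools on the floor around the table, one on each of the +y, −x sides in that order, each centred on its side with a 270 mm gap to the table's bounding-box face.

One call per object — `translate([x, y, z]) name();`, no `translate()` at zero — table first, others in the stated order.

table();
translate([0, 0, 697]) open_box();
translate([309, 941, 0]) stool();
translate([-555, 156, 0]) stool();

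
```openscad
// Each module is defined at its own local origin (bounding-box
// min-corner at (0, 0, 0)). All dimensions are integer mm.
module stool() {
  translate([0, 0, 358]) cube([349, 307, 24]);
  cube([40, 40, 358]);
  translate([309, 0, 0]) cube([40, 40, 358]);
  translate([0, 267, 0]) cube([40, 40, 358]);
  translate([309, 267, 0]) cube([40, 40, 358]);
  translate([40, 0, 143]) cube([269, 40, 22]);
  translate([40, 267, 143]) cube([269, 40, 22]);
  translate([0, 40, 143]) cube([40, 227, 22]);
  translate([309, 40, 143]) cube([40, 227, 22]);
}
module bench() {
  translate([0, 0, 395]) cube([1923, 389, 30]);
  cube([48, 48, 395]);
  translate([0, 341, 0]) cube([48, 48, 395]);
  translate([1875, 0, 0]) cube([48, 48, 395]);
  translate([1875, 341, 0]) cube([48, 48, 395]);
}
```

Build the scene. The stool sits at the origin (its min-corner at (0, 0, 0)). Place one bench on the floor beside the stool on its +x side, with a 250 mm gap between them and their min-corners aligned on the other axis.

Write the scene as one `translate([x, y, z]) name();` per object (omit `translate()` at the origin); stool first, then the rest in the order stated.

stool();
translate([599, 0, 0]) bench();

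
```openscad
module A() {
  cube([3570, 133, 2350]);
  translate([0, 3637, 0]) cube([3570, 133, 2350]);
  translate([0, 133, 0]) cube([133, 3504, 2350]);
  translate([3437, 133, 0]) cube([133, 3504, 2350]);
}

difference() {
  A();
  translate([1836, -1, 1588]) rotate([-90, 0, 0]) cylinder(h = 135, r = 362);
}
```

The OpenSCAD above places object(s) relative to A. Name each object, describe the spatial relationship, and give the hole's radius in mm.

A is a house frame. The house frame has a circular hole through its front wall. The hole's radius is 362 mm.

The subtracted cylinder has r = 362 mm.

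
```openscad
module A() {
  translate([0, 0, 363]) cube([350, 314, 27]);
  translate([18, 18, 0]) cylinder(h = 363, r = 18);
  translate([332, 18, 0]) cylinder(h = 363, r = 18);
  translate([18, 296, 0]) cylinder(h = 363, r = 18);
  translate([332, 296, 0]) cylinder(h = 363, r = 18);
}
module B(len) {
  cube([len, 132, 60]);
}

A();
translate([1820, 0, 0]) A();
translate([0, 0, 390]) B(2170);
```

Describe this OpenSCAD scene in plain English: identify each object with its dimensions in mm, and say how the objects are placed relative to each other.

A is a simple wooden stool: a rectangular seat 350 mm (x) by 314 mm (y), 27 mm thick, top face at z = 390 mm, on four round legs, each 36 mm in diameter. The legs rest on z = 0, each leg's axis is inset half a diameter from the nearest pair of seat edges (so the leg's bounding box is flush with the corner).

B is a rectangular beam 2170 mm long (x), 132 mm deep (y), 60 mm thick (z).

The beam spans the tops of two stools placed 1470 mm apart, resting at z = 390 mm.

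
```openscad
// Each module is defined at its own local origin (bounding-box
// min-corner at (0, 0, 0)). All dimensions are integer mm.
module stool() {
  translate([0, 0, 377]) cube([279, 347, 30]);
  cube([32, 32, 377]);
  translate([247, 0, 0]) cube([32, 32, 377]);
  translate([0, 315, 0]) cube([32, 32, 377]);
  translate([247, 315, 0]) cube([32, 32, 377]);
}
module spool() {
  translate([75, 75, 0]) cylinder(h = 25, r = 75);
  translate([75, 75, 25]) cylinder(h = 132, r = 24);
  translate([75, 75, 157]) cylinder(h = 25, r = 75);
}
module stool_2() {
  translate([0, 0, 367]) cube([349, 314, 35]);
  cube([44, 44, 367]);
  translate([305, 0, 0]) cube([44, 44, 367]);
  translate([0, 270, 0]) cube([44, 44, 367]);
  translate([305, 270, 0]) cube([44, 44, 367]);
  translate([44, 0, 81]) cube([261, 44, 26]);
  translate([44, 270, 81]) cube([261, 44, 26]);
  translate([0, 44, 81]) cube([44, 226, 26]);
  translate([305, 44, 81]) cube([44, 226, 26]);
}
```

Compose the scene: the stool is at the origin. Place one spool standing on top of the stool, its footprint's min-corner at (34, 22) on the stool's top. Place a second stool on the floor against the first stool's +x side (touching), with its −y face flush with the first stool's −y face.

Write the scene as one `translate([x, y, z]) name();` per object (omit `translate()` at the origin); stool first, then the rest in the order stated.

stool();
translate([34, 22, 407]) spool();
translate([279, 0, 0]) stool_2();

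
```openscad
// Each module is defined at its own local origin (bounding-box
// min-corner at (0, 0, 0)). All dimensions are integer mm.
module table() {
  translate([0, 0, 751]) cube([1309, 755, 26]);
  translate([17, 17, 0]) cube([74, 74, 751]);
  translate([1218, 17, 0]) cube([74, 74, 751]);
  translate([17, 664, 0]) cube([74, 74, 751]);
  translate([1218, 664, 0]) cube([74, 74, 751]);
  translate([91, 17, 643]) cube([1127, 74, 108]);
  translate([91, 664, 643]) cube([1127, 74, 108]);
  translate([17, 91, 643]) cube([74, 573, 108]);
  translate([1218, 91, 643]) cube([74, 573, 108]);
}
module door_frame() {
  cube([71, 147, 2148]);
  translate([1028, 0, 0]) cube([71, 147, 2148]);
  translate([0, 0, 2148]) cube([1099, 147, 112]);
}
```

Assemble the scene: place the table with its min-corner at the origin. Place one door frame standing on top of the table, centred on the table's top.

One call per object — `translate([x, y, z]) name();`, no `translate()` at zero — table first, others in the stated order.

table();
translate([105, 304, 777]) door_frame();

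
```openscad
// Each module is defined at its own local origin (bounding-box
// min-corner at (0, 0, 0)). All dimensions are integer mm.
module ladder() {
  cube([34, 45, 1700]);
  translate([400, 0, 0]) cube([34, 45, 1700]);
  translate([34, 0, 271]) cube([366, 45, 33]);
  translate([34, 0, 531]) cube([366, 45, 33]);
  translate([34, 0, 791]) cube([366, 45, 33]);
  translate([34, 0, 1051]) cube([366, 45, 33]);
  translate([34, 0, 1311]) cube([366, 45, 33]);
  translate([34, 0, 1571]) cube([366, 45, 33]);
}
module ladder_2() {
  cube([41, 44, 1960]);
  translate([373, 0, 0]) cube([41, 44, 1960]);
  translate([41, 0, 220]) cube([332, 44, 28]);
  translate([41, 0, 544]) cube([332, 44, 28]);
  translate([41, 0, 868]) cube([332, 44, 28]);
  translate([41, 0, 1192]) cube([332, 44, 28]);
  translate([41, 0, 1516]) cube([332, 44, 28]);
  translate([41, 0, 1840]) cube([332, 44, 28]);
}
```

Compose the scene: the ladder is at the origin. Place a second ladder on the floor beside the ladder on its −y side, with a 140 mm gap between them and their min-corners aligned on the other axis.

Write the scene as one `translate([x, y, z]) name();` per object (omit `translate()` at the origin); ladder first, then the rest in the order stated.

ladder();
translate([0, -184, 0]) ladder_2();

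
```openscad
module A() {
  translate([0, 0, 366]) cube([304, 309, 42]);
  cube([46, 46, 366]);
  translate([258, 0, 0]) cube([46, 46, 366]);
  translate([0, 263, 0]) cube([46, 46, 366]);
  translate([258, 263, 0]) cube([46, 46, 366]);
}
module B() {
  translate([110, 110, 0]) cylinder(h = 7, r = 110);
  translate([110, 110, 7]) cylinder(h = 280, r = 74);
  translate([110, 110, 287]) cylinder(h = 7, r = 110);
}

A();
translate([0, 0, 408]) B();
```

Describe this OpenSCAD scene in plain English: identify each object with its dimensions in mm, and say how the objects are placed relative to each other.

A is a four-legged stool. The seat is a 304×309×42 mm slab whose top surface is at z = 408 mm; four square legs, each 46×46 mm in cross-section, run from the floor (z = 0) to the underside of the seat, each flush with a corner of the seat.

B is a spool: two coaxial disc flanges of radius 110 mm and thickness 7 mm, joined by a core cylinder of radius 74 mm and height 280 mm. The lower flange rests on z = 0 and the three cylinders share a vertical axis.

The spool is on top of the stool.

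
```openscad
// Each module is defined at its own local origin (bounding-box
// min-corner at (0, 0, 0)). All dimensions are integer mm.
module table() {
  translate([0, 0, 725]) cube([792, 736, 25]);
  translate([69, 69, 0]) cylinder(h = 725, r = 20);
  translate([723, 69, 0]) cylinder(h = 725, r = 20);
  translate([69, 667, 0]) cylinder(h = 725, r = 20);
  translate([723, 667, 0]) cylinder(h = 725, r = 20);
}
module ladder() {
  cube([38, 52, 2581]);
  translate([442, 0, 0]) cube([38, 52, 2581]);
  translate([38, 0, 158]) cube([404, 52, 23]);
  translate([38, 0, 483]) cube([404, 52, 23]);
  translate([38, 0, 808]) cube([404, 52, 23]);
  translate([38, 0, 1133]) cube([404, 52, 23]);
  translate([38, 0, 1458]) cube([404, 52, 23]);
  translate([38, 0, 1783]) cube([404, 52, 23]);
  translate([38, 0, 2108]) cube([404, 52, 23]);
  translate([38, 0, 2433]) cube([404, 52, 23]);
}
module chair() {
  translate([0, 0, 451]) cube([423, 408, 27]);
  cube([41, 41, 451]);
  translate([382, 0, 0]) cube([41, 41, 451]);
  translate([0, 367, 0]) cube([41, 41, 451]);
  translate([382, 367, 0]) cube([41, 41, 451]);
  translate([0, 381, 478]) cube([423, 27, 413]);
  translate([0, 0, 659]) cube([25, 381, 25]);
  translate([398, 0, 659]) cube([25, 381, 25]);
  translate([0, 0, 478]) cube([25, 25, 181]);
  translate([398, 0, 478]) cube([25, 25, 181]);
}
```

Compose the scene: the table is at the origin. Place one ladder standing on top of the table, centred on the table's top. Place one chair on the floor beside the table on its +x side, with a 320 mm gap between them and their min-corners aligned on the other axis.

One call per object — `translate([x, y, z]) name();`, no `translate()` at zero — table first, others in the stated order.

table();
translate([156, 342, 750]) ladder();
translate([1112, 0, 0]) chair();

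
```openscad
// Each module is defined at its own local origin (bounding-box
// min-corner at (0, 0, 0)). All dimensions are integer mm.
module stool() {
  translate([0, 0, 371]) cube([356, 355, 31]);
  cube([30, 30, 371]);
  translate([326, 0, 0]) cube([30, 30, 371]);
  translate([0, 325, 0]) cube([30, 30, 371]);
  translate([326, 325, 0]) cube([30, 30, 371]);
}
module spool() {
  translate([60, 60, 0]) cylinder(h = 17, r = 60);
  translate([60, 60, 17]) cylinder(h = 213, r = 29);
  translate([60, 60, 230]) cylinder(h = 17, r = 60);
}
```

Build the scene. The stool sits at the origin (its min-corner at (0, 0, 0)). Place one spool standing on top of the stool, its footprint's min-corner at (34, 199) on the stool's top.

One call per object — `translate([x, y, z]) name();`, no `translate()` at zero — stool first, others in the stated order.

stool();
translate([34, 199, 402]) spool();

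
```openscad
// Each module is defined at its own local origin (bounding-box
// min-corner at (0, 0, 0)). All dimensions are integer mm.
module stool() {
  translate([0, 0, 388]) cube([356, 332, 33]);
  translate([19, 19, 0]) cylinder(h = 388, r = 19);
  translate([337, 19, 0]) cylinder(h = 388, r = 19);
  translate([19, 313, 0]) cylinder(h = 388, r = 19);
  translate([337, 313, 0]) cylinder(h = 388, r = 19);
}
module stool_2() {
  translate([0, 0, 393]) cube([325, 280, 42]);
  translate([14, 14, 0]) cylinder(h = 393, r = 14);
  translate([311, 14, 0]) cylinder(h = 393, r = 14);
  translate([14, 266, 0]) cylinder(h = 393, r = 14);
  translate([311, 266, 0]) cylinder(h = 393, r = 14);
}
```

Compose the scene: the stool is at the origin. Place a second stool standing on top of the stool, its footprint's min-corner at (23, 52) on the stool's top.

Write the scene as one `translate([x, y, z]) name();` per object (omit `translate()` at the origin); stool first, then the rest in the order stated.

stool();
translate([23, 52, 421]) stool_2();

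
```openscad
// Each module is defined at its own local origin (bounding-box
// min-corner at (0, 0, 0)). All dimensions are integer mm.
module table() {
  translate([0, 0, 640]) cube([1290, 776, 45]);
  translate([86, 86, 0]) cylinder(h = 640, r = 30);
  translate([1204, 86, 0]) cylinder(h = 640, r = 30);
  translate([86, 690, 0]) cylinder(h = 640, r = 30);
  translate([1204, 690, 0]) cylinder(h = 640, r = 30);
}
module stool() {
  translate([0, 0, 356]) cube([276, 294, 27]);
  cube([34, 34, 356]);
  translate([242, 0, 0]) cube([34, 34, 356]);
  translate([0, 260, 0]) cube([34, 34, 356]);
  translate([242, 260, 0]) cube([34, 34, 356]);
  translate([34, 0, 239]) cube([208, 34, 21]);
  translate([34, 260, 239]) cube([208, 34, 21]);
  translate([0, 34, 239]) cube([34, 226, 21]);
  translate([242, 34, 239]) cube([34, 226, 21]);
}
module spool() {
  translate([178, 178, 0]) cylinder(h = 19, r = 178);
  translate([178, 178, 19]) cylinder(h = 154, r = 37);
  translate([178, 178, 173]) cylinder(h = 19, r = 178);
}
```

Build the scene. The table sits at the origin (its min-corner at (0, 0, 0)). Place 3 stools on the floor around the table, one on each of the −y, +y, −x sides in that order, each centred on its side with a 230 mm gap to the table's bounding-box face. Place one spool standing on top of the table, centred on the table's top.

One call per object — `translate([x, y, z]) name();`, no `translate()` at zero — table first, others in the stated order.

table();
translate([507, -524, 0]) stool();
translate([507, 1006, 0]) stool();
translate([-506, 241, 0]) stool();
translate([467, 210, 685]) spool();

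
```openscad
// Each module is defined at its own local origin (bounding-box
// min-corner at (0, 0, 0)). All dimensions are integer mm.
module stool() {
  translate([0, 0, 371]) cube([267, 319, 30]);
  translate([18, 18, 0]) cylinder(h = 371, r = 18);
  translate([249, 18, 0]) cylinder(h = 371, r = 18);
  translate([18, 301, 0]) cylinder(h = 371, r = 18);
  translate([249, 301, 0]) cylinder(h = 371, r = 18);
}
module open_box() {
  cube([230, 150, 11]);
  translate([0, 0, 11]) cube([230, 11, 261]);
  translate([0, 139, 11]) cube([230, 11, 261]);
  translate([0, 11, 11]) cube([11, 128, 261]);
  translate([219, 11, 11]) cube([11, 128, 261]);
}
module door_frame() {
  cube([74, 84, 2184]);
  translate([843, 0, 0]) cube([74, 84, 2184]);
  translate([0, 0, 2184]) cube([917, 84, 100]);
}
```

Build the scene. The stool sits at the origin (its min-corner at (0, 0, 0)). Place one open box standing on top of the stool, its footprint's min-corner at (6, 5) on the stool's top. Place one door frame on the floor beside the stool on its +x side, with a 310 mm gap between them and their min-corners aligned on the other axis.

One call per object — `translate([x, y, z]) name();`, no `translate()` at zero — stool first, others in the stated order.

stool();
translate([6, 5, 401]) open_box();
translate([577, 0, 0]) door_frame();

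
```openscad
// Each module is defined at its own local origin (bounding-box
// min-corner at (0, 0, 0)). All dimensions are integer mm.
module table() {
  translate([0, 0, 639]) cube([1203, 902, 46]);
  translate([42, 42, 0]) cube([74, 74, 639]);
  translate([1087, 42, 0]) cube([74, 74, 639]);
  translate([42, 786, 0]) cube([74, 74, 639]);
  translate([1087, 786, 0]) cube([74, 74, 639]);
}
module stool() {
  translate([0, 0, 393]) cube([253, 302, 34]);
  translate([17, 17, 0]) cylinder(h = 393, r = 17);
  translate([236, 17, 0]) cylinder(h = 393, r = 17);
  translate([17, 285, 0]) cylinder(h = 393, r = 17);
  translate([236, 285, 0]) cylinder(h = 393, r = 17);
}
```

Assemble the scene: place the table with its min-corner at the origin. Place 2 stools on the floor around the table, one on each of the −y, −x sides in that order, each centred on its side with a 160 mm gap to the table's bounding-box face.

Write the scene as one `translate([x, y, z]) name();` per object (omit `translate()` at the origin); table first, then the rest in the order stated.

table();
translate([475, -462, 0]) stool();
translate([-413, 300, 0]) stool();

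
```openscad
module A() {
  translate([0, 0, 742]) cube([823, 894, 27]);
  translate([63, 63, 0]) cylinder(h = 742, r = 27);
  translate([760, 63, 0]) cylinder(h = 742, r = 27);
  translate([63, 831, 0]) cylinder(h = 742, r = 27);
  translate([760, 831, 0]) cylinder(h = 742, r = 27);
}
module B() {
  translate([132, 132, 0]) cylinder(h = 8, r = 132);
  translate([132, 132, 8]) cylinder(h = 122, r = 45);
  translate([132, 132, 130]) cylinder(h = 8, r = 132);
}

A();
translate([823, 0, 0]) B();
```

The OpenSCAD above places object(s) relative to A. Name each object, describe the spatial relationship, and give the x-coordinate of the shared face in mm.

The table's +x face and the spool's −x face are both at x = 823 mm.

A is a table. B is a spool. The spool is against the table's +x side, with their −y faces flush. The x-coordinate of the shared face is 823 mm.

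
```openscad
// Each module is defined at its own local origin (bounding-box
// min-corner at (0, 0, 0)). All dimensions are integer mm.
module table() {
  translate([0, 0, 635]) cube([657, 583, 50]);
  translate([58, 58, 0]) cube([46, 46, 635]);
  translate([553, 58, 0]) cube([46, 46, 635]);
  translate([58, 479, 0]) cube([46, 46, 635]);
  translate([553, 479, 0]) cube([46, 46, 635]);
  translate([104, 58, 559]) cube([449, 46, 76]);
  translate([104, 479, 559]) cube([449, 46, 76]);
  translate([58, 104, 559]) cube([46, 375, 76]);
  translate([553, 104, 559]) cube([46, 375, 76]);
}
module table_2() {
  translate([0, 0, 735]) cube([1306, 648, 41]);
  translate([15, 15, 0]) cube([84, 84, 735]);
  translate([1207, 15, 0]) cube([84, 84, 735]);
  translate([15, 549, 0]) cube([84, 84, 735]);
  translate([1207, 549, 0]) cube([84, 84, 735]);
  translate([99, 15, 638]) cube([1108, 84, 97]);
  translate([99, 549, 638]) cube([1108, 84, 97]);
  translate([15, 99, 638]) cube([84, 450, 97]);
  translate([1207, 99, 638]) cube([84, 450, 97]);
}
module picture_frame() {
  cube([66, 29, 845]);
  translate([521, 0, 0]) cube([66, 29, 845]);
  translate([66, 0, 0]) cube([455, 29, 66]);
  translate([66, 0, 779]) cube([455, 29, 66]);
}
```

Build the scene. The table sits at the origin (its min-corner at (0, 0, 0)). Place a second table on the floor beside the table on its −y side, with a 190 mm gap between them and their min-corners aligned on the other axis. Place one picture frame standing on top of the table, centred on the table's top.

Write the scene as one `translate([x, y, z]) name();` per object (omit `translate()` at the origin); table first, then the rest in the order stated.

table();
translate([0, -838, 0]) table_2();
translate([35, 277, 685]) picture_frame();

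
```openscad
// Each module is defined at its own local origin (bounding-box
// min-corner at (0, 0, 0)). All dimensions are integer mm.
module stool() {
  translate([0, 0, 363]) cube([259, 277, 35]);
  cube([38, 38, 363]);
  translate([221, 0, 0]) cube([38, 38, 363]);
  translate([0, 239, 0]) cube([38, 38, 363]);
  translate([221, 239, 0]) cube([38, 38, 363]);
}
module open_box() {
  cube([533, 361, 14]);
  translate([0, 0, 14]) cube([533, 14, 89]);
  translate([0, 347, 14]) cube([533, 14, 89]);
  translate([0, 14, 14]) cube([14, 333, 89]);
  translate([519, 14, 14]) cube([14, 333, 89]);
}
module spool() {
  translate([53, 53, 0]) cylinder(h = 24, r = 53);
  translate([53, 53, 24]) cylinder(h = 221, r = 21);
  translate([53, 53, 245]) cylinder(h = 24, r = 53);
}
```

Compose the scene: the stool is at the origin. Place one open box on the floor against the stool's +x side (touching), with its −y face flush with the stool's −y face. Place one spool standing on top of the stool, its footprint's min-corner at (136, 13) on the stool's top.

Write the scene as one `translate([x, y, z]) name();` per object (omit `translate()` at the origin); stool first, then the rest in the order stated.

stool();
translate([259, 0, 0]) open_box();
translate([136, 13, 398]) spool();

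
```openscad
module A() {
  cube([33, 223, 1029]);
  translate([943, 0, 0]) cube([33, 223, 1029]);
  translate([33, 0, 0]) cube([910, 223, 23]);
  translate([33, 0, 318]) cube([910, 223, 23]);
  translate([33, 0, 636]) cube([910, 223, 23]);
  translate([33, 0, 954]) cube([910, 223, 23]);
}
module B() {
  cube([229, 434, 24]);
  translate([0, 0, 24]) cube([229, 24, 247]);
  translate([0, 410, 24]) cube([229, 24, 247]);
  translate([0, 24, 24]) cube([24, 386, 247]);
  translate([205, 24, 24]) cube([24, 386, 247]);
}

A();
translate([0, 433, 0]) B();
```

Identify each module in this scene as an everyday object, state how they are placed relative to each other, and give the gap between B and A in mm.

A is a bookshelf. B is an open box. The open box is on the floor beside the bookshelf on its +y side. The gap between the open box and the bookshelf is 210 mm.

The open box's nearest face is 210 mm from the bookshelf's +y face.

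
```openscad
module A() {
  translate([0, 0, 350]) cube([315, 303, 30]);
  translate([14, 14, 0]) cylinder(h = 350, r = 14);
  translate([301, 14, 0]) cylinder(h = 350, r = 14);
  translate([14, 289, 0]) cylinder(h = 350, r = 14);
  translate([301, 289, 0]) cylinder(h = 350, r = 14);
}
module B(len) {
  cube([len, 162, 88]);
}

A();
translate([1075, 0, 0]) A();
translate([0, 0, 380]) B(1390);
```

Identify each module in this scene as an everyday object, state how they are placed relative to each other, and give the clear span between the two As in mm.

A is a stool. B is a beam. A beam spans the tops of two stools. The clear span between the two stools is 760 mm.

Second stool starts at x = 1075; first ends at x = 315; clear span = 1075 − 315 = 760 mm.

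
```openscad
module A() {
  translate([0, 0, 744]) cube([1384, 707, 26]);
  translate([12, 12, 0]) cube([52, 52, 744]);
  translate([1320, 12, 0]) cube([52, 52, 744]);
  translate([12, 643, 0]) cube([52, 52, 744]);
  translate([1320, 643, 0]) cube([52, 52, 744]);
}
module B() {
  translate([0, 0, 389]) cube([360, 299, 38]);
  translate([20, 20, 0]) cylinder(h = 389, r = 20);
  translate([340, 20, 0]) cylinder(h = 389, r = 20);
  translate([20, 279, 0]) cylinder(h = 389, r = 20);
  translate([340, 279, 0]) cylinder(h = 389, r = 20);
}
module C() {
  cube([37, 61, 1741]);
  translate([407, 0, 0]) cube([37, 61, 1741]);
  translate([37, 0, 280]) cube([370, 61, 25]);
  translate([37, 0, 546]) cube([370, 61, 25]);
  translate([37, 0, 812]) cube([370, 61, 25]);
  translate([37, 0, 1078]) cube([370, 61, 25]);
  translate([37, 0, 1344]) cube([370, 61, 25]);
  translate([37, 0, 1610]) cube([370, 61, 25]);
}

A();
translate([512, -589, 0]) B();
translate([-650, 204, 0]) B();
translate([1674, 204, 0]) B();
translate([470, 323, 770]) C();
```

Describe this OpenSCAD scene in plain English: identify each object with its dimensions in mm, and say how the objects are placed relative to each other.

A is a table: top 1384 mm (x) × 707 mm (y), 26 mm thick, upper face at z = 770 mm, on four 52×52 mm square legs, each inset 12 mm from the nearest pair of top edges, running from z = 0 to the bottom of the top.

B is a simple wooden stool: a rectangular seat 360 mm (x) by 299 mm (y), 38 mm thick, top face at z = 427 mm, on four round legs, each 40 mm in diameter. The legs rest on z = 0, each leg's axis is inset half a diameter from the nearest pair of seat edges (so the leg's bounding box is flush with the corner).

C is a straight ladder. Two 37×61 mm vertical rails, 1741 mm tall, stand 444 mm apart (outside-to-outside) with their front faces coplanar on the −y side. 6 rungs, each 61 mm deep and 25 mm tall, span between the inner faces of the rails, front faces flush with the rails. The lowest rung's underside is at z = 280 mm and rungs are spaced 266 mm apart (underside to underside).

Three stools sit around the table at the −y, −x, +x sides. The ladder is on top of the table, centred.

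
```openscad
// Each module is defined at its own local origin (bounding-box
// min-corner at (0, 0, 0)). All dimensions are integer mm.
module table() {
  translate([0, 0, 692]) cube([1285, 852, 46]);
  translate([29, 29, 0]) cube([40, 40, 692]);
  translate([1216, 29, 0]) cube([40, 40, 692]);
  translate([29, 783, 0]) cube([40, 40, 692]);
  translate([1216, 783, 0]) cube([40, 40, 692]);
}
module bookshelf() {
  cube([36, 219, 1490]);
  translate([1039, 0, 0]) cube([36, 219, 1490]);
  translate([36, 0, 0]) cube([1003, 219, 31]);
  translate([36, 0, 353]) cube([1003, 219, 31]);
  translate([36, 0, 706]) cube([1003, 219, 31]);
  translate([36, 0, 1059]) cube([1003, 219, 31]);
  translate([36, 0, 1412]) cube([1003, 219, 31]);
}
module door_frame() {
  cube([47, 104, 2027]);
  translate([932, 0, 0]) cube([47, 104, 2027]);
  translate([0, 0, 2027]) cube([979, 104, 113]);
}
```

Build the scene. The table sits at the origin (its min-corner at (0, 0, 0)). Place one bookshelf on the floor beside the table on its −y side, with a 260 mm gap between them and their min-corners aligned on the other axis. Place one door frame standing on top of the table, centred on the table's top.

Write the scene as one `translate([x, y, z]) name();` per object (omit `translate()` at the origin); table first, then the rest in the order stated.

table();
translate([0, -479, 0]) bookshelf();
translate([153, 374, 738]) door_frame();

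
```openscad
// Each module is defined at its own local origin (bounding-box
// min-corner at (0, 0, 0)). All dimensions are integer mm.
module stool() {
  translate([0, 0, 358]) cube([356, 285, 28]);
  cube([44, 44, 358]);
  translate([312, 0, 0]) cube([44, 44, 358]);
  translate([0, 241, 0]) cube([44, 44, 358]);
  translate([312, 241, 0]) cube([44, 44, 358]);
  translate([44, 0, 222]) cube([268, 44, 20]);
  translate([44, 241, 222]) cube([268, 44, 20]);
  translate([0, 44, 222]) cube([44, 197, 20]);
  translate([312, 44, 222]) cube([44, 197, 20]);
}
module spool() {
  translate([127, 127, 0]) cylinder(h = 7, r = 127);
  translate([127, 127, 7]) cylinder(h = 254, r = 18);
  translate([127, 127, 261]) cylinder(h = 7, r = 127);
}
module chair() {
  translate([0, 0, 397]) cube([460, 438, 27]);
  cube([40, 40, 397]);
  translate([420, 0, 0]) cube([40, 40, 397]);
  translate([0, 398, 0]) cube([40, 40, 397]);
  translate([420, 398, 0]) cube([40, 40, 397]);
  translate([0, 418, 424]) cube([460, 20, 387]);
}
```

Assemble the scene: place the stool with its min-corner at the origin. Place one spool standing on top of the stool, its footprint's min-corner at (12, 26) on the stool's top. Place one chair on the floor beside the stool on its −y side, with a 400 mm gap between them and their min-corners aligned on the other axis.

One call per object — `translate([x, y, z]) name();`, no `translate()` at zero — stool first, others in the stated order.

stool();
translate([12, 26, 386]) spool();
translate([0, -838, 0]) chair();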